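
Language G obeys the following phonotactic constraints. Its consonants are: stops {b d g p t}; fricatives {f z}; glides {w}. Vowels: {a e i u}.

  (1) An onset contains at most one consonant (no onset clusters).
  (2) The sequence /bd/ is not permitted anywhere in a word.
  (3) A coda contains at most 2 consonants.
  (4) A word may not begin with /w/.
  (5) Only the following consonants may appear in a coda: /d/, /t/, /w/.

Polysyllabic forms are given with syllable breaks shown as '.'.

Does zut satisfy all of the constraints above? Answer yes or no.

yes

zut — σ1 onset /z/, coda /t/ ok → well-formed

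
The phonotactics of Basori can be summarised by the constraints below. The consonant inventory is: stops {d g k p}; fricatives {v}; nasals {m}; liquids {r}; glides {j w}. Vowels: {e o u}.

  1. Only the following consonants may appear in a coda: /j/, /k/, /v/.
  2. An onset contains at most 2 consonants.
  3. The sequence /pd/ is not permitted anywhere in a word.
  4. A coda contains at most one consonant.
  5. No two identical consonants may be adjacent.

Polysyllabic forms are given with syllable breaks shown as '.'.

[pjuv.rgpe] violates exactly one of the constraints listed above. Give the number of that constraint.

[pjuv.rgpe]: syllable 2 onset /rgp/ has 3 consonants (> 2).
This is a violation of constraint 2: "An onset contains at most 2 consonants."
The remaining constraints (1, 3, 4, 5) are satisfied.

2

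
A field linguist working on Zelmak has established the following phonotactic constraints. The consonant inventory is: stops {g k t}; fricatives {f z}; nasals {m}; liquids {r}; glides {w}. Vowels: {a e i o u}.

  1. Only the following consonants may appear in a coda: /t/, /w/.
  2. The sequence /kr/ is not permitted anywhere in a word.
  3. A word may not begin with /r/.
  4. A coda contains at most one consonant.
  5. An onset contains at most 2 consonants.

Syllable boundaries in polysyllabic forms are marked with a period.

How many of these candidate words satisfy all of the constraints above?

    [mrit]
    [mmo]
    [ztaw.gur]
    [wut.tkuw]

[mrit] — σ1 onset /mr/ (2C), coda /t/ ok → well-formed
[mmo] — σ1 onset /mm/ (2C), coda /∅/ ok → well-formed
[ztaw.gur] — violates constraint 1: syllable 2 coda contains /r/, which is not a licensed coda consonant → ill-formed
[wut.tkuw] — σ1 onset /w/, coda /t/ ok; σ2 onset /tk/ (2C), coda /w/ ok → well-formed
Well-formed: [mrit], [mmo], [wut.tkuw] → 3.

3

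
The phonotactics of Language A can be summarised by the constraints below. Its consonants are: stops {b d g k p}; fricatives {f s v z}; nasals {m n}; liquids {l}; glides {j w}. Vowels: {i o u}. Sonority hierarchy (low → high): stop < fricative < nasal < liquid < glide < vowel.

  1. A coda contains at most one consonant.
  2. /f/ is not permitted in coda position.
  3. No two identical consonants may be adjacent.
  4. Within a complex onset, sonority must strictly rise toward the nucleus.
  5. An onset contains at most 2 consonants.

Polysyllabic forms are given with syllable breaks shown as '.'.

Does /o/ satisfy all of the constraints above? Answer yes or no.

yes

/o/ — σ1 onset /∅/, coda /∅/ ok → permitted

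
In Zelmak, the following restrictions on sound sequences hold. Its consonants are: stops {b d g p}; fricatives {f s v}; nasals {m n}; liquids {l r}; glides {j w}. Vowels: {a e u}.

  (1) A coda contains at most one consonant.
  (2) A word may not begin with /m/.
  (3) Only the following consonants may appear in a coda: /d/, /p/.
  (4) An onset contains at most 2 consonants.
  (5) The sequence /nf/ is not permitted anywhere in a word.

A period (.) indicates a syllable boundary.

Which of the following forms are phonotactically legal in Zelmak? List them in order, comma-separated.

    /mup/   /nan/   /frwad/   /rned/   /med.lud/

/mup/ — violates constraint 2: word begins with /m/ → phonotactically illegal
/nan/ — violates constraint 3: syllable 1 coda contains /n/, which is not a licensed coda consonant → phonotactically illegal
/frwad/ — violates constraint 4: syllable 1 onset /frw/ has 3 consonants (> 2) → phonotactically illegal
/rned/ — σ1 onset /rn/ (2C), coda /d/ ok → phonotactically legal
/med.lud/ — violates constraint 2: word begins with /m/ → phonotactically illegal

/rned/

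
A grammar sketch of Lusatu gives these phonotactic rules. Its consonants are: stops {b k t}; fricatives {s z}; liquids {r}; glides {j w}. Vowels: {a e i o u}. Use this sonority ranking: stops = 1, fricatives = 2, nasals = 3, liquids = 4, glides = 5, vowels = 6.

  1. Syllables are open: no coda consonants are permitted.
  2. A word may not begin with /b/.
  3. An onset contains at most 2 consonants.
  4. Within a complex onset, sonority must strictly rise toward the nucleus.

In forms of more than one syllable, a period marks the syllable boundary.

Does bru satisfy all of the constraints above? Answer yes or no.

no

bru — violates constraint 2: word begins with /b/ → illicit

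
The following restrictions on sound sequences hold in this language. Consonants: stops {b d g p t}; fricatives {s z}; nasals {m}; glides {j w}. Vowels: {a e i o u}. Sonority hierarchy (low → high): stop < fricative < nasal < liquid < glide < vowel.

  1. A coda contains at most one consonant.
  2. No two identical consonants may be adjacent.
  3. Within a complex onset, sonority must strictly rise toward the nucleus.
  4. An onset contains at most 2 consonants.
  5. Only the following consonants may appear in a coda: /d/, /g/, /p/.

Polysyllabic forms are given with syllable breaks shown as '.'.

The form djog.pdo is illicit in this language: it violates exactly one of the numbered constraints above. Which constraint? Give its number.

3

djog.pdo: syllable 2 onset /pd/: /p/ (stop, 1) → /d/ (stop, 1) does not rise.
This is a violation of constraint 3: "Within a complex onset, sonority must strictly rise toward the nucleus."
The remaining constraints (1, 2, 4, 5) are satisfied.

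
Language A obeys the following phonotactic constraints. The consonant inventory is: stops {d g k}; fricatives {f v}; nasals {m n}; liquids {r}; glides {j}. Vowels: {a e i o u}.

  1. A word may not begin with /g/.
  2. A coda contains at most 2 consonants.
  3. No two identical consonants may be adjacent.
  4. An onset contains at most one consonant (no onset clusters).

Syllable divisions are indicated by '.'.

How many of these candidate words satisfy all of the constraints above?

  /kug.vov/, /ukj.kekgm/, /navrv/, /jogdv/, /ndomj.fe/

1

/kug.vov/ — σ1 onset /k/, coda /g/ ok; σ2 onset /v/, coda /v/ ok → well-formed
/ukj.kekgm/ — violates constraint 2: syllable 2 coda /kgm/ has 3 consonants (> 2) → ill-formed
/navrv/ — violates constraint 2: syllable 1 coda /vrv/ has 3 consonants (> 2) → ill-formed
/jogdv/ — violates constraint 2: syllable 1 coda /gdv/ has 3 consonants (> 2) → ill-formed
/ndomj.fe/ — violates constraint 4: syllable 1 onset /nd/ has 2 consonants (> 1) → ill-formed
Well-formed: /kug.vov/ → 1.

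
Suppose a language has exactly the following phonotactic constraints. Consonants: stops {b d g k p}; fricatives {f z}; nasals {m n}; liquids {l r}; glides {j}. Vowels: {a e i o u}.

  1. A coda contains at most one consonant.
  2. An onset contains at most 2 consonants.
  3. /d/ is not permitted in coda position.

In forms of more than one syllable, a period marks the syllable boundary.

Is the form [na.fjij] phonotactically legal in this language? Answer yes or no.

yes

[na.fjij] — σ1 onset /n/, coda /∅/ ok; σ2 onset /fj/ (2C), coda /j/ ok → phonotactically legal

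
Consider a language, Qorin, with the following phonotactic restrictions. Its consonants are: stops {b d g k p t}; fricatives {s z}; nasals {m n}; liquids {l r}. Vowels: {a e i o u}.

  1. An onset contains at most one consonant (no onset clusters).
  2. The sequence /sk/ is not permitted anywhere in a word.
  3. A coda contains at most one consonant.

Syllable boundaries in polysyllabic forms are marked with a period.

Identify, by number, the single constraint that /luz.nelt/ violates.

3

/luz.nelt/: syllable 2 coda /lt/ has 2 consonants (> 1).
This is a violation of constraint 3: "A coda contains at most one consonant."
The remaining constraints (1, 2) are satisfied.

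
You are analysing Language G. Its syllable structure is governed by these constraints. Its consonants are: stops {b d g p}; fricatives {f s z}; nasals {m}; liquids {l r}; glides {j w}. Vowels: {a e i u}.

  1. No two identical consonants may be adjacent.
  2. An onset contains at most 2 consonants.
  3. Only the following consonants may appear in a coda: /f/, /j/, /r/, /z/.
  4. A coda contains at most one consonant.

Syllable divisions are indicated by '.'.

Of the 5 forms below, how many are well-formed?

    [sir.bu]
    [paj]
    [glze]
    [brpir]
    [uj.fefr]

2

[sir.bu] — σ1 onset /s/, coda /r/ ok; σ2 onset /b/, coda /∅/ ok → well-formed
[paj] — σ1 onset /p/, coda /j/ ok → well-formed
[glze] — violates constraint 2: syllable 1 onset /glz/ has 3 consonants (> 2) → ill-formed
[brpir] — violates constraint 2: syllable 1 onset /brp/ has 3 consonants (> 2) → ill-formed
[uj.fefr] — violates constraint 4: syllable 2 coda /fr/ has 2 consonants (> 1) → ill-formed
Well-formed: [sir.bu], [paj] → 2.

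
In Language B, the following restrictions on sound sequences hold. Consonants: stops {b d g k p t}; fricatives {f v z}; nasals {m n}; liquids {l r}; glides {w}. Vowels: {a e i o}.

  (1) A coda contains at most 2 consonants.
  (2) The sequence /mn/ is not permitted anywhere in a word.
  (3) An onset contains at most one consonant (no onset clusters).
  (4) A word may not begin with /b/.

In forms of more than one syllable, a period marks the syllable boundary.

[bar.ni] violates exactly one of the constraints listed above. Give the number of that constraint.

[bar.ni]: word begins with /b/.
This is a violation of constraint 4: "A word may not begin with /b/."
The remaining constraints (1, 2, 3) are satisfied.

4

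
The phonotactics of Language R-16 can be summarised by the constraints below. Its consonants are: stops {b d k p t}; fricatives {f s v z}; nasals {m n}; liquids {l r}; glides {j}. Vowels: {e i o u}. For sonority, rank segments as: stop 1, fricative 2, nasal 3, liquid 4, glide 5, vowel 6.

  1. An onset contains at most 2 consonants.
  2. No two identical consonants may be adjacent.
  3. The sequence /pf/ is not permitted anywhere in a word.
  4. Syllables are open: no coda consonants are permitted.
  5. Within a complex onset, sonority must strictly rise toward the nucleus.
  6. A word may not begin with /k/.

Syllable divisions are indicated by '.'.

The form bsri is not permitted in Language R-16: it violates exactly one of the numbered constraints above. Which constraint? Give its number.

bsri: syllable 1 onset /bsr/ has 3 consonants (> 2).
This is a violation of constraint 1: "An onset contains at most 2 consonants."
The remaining constraints (2, 3, 4, 5, 6) are satisfied.

1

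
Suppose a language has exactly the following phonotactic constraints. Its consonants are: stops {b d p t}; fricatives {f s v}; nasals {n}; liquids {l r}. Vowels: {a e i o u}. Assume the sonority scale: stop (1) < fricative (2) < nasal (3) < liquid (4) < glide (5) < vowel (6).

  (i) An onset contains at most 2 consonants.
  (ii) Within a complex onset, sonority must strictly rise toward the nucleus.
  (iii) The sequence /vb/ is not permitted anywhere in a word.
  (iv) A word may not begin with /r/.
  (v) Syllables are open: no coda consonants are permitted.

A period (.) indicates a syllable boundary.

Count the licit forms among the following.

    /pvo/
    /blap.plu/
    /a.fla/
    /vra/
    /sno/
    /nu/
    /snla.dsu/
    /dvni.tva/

/pvo/ — σ1 onset /pv/ (1→2 rises), coda /∅/ ok → licit
/blap.plu/ — violates constraint (v): syllable 1 coda /p/ has 1 consonant (> 0) → illicit
/a.fla/ — σ1 onset /∅/, coda /∅/ ok; σ2 onset /fl/ (2→4 rises), coda /∅/ ok → licit
/vra/ — σ1 onset /vr/ (2→4 rises), coda /∅/ ok → licit
/sno/ — σ1 onset /sn/ (2→3 rises), coda /∅/ ok → licit
/nu/ — σ1 onset /n/, coda /∅/ ok → licit
/snla.dsu/ — violates constraint (i): syllable 1 onset /snl/ has 3 consonants (> 2) → illicit
/dvni.tva/ — violates constraint (i): syllable 1 onset /dvn/ has 3 consonants (> 2) → illicit
Licit: /pvo/, /a.fla/, /vra/, /sno/, /nu/ → 5.

5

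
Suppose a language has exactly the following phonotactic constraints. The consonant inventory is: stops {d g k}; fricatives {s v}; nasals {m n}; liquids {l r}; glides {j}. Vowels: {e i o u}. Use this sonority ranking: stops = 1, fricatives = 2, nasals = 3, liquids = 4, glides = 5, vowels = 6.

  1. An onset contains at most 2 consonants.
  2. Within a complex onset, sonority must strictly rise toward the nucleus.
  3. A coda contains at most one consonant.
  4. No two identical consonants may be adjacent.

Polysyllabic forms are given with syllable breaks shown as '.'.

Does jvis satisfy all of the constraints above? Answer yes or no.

jvis — violates constraint 2: syllable 1 onset /jv/: /j/ (glide, 5) → /v/ (fricative, 2) does not rise → illicit

no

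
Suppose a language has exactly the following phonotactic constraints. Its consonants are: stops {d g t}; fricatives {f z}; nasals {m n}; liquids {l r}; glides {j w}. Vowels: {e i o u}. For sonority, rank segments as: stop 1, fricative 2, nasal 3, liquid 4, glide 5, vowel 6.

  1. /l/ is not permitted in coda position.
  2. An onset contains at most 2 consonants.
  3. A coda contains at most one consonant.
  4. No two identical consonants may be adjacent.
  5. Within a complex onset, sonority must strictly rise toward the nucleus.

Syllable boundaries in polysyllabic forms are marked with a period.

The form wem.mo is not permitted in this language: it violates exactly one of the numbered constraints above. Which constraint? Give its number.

wem.mo: adjacent identical consonants /mm/.
This is a violation of constraint 4: "No two identical consonants may be adjacent."
The remaining constraints (1, 2, 3, 5) are satisfied.

4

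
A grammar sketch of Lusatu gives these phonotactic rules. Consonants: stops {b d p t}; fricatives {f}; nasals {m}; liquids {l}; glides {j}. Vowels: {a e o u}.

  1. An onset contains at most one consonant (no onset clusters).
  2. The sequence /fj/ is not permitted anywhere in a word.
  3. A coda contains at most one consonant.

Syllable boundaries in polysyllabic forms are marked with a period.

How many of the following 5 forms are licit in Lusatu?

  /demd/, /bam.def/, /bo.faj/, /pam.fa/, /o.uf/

/demd/ — violates constraint 3: syllable 1 coda /md/ has 2 consonants (> 1) → illicit
/bam.def/ — σ1 onset /b/, coda /m/ ok; σ2 onset /d/, coda /f/ ok → licit
/bo.faj/ — σ1 onset /b/, coda /∅/ ok; σ2 onset /f/, coda /j/ ok → licit
/pam.fa/ — σ1 onset /p/, coda /m/ ok; σ2 onset /f/, coda /∅/ ok → licit
/o.uf/ — σ1 onset /∅/, coda /∅/ ok; σ2 onset /∅/, coda /f/ ok → licit
Licit: /bam.def/, /bo.faj/, /pam.fa/, /o.uf/ → 4.

4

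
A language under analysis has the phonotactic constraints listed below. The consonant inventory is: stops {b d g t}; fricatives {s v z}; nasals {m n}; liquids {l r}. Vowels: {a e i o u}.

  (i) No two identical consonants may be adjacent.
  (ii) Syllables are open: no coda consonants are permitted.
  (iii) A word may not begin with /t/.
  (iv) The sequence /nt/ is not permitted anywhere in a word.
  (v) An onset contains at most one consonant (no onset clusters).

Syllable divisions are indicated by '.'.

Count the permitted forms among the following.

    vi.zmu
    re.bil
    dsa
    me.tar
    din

0

vi.zmu — violates constraint (v): syllable 2 onset /zm/ has 2 consonants (> 1) → not permitted
re.bil — violates constraint (ii): syllable 2 coda /l/ has 1 consonant (> 0) → not permitted
dsa — violates constraint (v): syllable 1 onset /ds/ has 2 consonants (> 1) → not permitted
me.tar — violates constraint (ii): syllable 2 coda /r/ has 1 consonant (> 0) → not permitted
din — violates constraint (ii): syllable 1 coda /n/ has 1 consonant (> 0) → not permitted
No form is permitted → 0.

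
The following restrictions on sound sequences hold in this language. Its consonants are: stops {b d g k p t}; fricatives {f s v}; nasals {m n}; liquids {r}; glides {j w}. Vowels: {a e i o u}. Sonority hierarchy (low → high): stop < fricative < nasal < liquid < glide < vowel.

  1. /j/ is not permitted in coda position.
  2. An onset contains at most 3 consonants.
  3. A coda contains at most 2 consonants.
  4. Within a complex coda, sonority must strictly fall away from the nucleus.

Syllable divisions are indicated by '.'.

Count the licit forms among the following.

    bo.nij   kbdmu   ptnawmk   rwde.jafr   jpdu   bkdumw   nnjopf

1

bo.nij — violates constraint 1: syllable 2 coda contains /j/ → illicit
kbdmu — violates constraint 2: syllable 1 onset /kbdm/ has 4 consonants (> 3) → illicit
ptnawmk — violates constraint 3: syllable 1 coda /wmk/ has 3 consonants (> 2) → illicit
rwde.jafr — violates constraint 4: syllable 2 coda /fr/: /f/ (fricative, 2) → /r/ (liquid, 4) does not fall → illicit
jpdu — σ1 onset /jpd/ (3C), coda /∅/ ok → licit
bkdumw — violates constraint 4: syllable 1 coda /mw/: /m/ (nasal, 3) → /w/ (glide, 5) does not fall → illicit
nnjopf — violates constraint 4: syllable 1 coda /pf/: /p/ (stop, 1) → /f/ (fricative, 2) does not fall → illicit
Licit: jpdu → 1.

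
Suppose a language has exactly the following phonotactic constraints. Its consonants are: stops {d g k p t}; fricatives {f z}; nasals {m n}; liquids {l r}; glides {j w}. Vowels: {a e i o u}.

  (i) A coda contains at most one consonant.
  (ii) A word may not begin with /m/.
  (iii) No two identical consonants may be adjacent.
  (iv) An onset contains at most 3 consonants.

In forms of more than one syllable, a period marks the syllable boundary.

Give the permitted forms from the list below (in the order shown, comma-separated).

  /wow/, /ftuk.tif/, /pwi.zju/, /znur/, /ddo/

/wow/ — σ1 onset /w/, coda /w/ ok → permitted
/ftuk.tif/ — σ1 onset /ft/ (2C), coda /k/ ok; σ2 onset /t/, coda /f/ ok → permitted
/pwi.zju/ — σ1 onset /pw/ (2C), coda /∅/ ok; σ2 onset /zj/ (2C), coda /∅/ ok → permitted
/znur/ — σ1 onset /zn/ (2C), coda /r/ ok → permitted
/ddo/ — violates constraint (iii): adjacent identical consonants /dd/ → not permitted

/wow/, /ftuk.tif/, /pwi.zju/, /znur/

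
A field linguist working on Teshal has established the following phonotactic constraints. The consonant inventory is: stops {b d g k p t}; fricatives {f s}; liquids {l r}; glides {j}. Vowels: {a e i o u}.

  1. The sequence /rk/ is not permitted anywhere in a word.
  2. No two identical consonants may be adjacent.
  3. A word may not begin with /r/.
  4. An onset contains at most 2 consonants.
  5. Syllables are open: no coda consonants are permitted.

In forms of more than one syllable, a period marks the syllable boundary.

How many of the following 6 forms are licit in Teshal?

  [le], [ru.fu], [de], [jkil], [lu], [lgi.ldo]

[le] — σ1 onset /l/, coda /∅/ ok → licit
[ru.fu] — violates constraint 3: word begins with /r/ → illicit
[de] — σ1 onset /d/, coda /∅/ ok → licit
[jkil] — violates constraint 5: syllable 1 coda /l/ has 1 consonant (> 0) → illicit
[lu] — σ1 onset /l/, coda /∅/ ok → licit
[lgi.ldo] — σ1 onset /lg/ (2C), coda /∅/ ok; σ2 onset /ld/ (2C), coda /∅/ ok → licit
Licit: [le], [de], [lu], [lgi.ldo] → 4.

4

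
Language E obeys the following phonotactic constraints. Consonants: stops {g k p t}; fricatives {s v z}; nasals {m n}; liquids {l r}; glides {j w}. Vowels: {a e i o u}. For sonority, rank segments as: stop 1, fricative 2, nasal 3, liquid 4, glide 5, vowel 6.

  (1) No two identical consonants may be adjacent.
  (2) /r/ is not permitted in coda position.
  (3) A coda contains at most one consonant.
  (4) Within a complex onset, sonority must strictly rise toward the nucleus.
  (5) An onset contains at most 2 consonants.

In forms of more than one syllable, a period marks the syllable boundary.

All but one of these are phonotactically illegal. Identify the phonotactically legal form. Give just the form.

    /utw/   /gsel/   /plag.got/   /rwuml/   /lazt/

/utw/ — violates constraint 3: syllable 1 coda /tw/ has 2 consonants (> 1) → phonotactically illegal
/gsel/ — σ1 onset /gs/ (1→2 rises), coda /l/ ok → phonotactically legal
/plag.got/ — violates constraint 1: adjacent identical consonants /gg/ → phonotactically illegal
/rwuml/ — violates constraint 3: syllable 1 coda /ml/ has 2 consonants (> 1) → phonotactically illegal
/lazt/ — violates constraint 3: syllable 1 coda /zt/ has 2 consonants (> 1) → phonotactically illegal

/gsel/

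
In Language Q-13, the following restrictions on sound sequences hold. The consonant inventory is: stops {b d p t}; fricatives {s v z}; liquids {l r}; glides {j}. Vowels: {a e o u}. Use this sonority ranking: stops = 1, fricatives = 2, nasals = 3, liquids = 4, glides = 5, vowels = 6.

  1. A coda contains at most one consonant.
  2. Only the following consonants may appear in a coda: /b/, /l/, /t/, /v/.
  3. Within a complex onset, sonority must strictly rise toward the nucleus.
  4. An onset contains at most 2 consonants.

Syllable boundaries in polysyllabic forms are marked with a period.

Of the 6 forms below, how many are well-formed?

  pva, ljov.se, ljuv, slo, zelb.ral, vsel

4

pva — σ1 onset /pv/ (1→2 rises), coda /∅/ ok → well-formed
ljov.se — σ1 onset /lj/ (4→5 rises), coda /v/ ok; σ2 onset /s/, coda /∅/ ok → well-formed
ljuv — σ1 onset /lj/ (4→5 rises), coda /v/ ok → well-formed
slo — σ1 onset /sl/ (2→4 rises), coda /∅/ ok → well-formed
zelb.ral — violates constraint 1: syllable 1 coda /lb/ has 2 consonants (> 1) → ill-formed
vsel — violates constraint 3: syllable 1 onset /vs/: /v/ (fricative, 2) → /s/ (fricative, 2) does not rise → ill-formed
Well-formed: pva, ljov.se, ljuv, slo → 4.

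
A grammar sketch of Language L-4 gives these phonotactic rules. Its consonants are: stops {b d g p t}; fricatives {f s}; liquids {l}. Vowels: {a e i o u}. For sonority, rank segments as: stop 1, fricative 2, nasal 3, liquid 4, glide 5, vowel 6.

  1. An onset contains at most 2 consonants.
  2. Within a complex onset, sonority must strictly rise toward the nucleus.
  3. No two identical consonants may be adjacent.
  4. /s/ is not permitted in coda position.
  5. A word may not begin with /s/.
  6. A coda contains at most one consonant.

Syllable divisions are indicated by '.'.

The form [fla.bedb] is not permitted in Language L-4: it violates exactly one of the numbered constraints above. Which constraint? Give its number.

[fla.bedb]: syllable 2 coda /db/ has 2 consonants (> 1).
This is a violation of constraint 6: "A coda contains at most one consonant."
The remaining constraints (1, 2, 3, 4, 5) are satisfied.

6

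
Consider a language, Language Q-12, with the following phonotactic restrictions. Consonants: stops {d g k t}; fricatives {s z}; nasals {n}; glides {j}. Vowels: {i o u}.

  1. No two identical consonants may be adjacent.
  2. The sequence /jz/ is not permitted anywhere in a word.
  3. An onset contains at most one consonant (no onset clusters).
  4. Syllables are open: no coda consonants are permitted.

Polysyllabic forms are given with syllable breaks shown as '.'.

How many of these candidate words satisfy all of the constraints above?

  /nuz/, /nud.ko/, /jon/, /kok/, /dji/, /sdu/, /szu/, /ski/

/nuz/ — violates constraint 4: syllable 1 coda /z/ has 1 consonant (> 0) → not permitted
/nud.ko/ — violates constraint 4: syllable 1 coda /d/ has 1 consonant (> 0) → not permitted
/jon/ — violates constraint 4: syllable 1 coda /n/ has 1 consonant (> 0) → not permitted
/kok/ — violates constraint 4: syllable 1 coda /k/ has 1 consonant (> 0) → not permitted
/dji/ — violates constraint 3: syllable 1 onset /dj/ has 2 consonants (> 1) → not permitted
/sdu/ — violates constraint 3: syllable 1 onset /sd/ has 2 consonants (> 1) → not permitted
/szu/ — violates constraint 3: syllable 1 onset /sz/ has 2 consonants (> 1) → not permitted
/ski/ — violates constraint 3: syllable 1 onset /sk/ has 2 consonants (> 1) → not permitted
No form is permitted → 0.

0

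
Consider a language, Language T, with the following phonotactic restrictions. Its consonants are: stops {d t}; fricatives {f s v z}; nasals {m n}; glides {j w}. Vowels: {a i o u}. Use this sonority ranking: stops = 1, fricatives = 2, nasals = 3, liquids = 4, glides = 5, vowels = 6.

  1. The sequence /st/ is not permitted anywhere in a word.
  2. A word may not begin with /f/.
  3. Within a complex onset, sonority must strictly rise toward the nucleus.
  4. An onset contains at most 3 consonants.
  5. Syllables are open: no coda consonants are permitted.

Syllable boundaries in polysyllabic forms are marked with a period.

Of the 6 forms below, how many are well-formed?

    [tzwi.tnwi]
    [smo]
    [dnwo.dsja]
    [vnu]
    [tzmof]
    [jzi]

[tzwi.tnwi] — σ1 onset /tzw/ (1→2→5 rises), coda /∅/ ok; σ2 onset /tnw/ (1→3→5 rises), coda /∅/ ok → well-formed
[smo] — σ1 onset /sm/ (2→3 rises), coda /∅/ ok → well-formed
[dnwo.dsja] — σ1 onset /dnw/ (1→3→5 rises), coda /∅/ ok; σ2 onset /dsj/ (1→2→5 rises), coda /∅/ ok → well-formed
[vnu] — σ1 onset /vn/ (2→3 rises), coda /∅/ ok → well-formed
[tzmof] — violates constraint 5: syllable 1 coda /f/ has 1 consonant (> 0) → ill-formed
[jzi] — violates constraint 3: syllable 1 onset /jz/: /j/ (glide, 5) → /z/ (fricative, 2) does not rise → ill-formed
Well-formed: [tzwi.tnwi], [smo], [dnwo.dsja], [vnu] → 4.

4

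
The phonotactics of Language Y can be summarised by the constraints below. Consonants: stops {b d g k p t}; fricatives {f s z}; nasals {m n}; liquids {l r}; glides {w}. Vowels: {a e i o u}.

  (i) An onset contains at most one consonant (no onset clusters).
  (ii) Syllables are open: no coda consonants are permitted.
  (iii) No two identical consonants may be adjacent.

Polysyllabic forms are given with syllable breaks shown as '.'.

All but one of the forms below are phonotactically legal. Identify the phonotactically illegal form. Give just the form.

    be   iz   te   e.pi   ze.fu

iz

be — σ1 onset /b/, coda /∅/ ok → phonotactically legal
iz — violates constraint (ii): syllable 1 coda /z/ has 1 consonant (> 0) → phonotactically illegal
te — σ1 onset /t/, coda /∅/ ok → phonotactically legal
e.pi — σ1 onset /∅/, coda /∅/ ok; σ2 onset /p/, coda /∅/ ok → phonotactically legal
ze.fu — σ1 onset /z/, coda /∅/ ok; σ2 onset /f/, coda /∅/ ok → phonotactically legal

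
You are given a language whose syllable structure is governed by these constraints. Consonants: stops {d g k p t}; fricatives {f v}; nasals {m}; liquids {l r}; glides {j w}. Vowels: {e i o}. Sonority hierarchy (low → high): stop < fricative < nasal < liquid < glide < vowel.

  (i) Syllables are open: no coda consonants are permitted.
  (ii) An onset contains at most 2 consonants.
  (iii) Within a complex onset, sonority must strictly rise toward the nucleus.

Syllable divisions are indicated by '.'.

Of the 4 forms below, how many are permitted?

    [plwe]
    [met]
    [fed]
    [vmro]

[plwe] — violates constraint (ii): syllable 1 onset /plw/ has 3 consonants (> 2) → not permitted
[met] — violates constraint (i): syllable 1 coda /t/ has 1 consonant (> 0) → not permitted
[fed] — violates constraint (i): syllable 1 coda /d/ has 1 consonant (> 0) → not permitted
[vmro] — violates constraint (ii): syllable 1 onset /vmr/ has 3 consonants (> 2) → not permitted
No form is permitted → 0.

0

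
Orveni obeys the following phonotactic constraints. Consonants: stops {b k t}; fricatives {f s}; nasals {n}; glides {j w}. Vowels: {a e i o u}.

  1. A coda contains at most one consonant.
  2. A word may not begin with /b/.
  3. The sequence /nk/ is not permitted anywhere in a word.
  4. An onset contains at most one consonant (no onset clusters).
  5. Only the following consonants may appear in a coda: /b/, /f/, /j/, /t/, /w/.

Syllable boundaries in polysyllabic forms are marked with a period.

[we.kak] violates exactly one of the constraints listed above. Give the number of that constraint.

[we.kak]: syllable 2 coda contains /k/, which is not a licensed coda consonant.
This is a violation of constraint 5: "Only the following consonants may appear in a coda: /b/, /f/, /j/, /t/, /w/."
The remaining constraints (1, 2, 3, 4) are satisfied.

5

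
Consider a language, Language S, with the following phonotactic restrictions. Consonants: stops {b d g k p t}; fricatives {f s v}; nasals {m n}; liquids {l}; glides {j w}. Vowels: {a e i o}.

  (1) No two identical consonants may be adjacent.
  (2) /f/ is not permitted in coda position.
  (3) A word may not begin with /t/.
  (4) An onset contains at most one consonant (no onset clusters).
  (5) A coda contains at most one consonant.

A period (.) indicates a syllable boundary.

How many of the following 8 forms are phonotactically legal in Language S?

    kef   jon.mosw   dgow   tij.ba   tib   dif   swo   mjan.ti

0

kef — violates constraint 2: syllable 1 coda contains /f/ → phonotactically illegal
jon.mosw — violates constraint 5: syllable 2 coda /sw/ has 2 consonants (> 1) → phonotactically illegal
dgow — violates constraint 4: syllable 1 onset /dg/ has 2 consonants (> 1) → phonotactically illegal
tij.ba — violates constraint 3: word begins with /t/ → phonotactically illegal
tib — violates constraint 3: word begins with /t/ → phonotactically illegal
dif — violates constraint 2: syllable 1 coda contains /f/ → phonotactically illegal
swo — violates constraint 4: syllable 1 onset /sw/ has 2 consonants (> 1) → phonotactically illegal
mjan.ti — violates constraint 4: syllable 1 onset /mj/ has 2 consonants (> 1) → phonotactically illegal
No form is phonotactically legal → 0.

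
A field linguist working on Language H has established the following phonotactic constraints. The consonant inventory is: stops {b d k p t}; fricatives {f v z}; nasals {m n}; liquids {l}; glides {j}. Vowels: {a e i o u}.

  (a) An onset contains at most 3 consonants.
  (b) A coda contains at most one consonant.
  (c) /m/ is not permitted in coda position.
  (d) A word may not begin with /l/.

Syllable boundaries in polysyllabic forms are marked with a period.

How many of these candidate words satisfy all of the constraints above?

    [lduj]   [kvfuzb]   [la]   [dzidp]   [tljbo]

0

[lduj] — violates constraint (d): word begins with /l/ → ill-formed
[kvfuzb] — violates constraint (b): syllable 1 coda /zb/ has 2 consonants (> 1) → ill-formed
[la] — violates constraint (d): word begins with /l/ → ill-formed
[dzidp] — violates constraint (b): syllable 1 coda /dp/ has 2 consonants (> 1) → ill-formed
[tljbo] — violates constraint (a): syllable 1 onset /tljb/ has 4 consonants (> 3) → ill-formed
No form is well-formed → 0.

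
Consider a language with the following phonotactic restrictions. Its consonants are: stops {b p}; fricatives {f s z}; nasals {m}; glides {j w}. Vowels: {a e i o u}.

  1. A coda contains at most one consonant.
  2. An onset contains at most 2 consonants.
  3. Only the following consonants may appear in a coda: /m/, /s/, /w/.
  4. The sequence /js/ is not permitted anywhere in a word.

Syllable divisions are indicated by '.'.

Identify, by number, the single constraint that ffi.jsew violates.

4

ffi.jsew: contains banned sequence /js/.
This is a violation of constraint 4: "The sequence /js/ is not permitted anywhere in a word."
The remaining constraints (1, 2, 3) are satisfied.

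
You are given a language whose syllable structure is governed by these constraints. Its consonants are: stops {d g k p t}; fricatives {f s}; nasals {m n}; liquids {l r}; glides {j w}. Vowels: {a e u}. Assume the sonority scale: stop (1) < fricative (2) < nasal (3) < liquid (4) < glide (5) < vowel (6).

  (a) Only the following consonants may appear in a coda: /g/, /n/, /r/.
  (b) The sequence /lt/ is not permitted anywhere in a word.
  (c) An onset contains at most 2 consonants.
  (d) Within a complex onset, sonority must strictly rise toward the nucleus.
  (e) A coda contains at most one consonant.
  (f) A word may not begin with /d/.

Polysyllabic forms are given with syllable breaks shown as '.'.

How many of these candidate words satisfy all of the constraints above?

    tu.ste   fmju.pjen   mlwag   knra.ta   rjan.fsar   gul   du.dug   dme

0

tu.ste — violates constraint (d): syllable 2 onset /st/: /s/ (fricative, 2) → /t/ (stop, 1) does not rise → not permitted
fmju.pjen — violates constraint (c): syllable 1 onset /fmj/ has 3 consonants (> 2) → not permitted
mlwag — violates constraint (c): syllable 1 onset /mlw/ has 3 consonants (> 2) → not permitted
knra.ta — violates constraint (c): syllable 1 onset /knr/ has 3 consonants (> 2) → not permitted
rjan.fsar — violates constraint (d): syllable 2 onset /fs/: /f/ (fricative, 2) → /s/ (fricative, 2) does not rise → not permitted
gul — violates constraint (a): syllable 1 coda contains /l/, which is not a licensed coda consonant → not permitted
du.dug — violates constraint (f): word begins with /d/ → not permitted
dme — violates constraint (f): word begins with /d/ → not permitted
No form is permitted → 0.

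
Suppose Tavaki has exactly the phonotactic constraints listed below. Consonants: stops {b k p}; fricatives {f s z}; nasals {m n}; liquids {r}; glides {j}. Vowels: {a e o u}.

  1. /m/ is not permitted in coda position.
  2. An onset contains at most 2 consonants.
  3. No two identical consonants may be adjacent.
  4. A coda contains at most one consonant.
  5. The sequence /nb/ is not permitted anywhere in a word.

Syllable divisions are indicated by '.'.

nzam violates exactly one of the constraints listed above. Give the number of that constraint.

nzam: syllable 1 coda contains /m/.
This is a violation of constraint 1: "/m/ is not permitted in coda position."
The remaining constraints (2, 3, 4, 5) are satisfied.

1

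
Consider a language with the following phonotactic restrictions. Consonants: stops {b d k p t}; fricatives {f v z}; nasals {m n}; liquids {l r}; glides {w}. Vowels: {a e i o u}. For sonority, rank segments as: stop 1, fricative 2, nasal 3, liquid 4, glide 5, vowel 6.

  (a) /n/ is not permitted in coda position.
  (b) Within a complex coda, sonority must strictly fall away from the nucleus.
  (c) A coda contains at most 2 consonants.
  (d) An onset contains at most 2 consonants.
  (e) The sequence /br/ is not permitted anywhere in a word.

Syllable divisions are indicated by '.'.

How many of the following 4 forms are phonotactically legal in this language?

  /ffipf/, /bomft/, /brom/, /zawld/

0

/ffipf/ — violates constraint (b): syllable 1 coda /pf/: /p/ (stop, 1) → /f/ (fricative, 2) does not fall → phonotactically illegal
/bomft/ — violates constraint (c): syllable 1 coda /mft/ has 3 consonants (> 2) → phonotactically illegal
/brom/ — violates constraint (e): contains banned sequence /br/ → phonotactically illegal
/zawld/ — violates constraint (c): syllable 1 coda /wld/ has 3 consonants (> 2) → phonotactically illegal
No form is phonotactically legal → 0.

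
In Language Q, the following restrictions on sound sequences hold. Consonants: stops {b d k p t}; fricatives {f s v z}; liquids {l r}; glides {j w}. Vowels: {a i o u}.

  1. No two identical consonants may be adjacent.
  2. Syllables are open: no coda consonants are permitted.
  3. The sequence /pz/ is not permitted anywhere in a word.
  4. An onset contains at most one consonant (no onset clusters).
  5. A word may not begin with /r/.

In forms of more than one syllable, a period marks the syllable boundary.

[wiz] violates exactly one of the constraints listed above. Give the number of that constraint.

2

[wiz]: syllable 1 coda /z/ has 1 consonant (> 0).
This is a violation of constraint 2: "Syllables are open: no coda consonants are permitted."
The remaining constraints (1, 3, 4, 5) are satisfied.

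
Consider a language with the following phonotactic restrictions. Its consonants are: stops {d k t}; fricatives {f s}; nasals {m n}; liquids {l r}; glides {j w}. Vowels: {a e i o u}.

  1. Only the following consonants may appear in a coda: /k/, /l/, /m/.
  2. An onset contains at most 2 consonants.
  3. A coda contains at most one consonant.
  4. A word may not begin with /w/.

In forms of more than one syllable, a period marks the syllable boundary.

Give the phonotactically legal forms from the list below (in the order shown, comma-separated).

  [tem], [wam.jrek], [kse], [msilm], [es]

[tem], [kse]

[tem] — σ1 onset /t/, coda /m/ ok → phonotactically legal
[wam.jrek] — violates constraint 4: word begins with /w/ → phonotactically illegal
[kse] — σ1 onset /ks/ (2C), coda /∅/ ok → phonotactically legal
[msilm] — violates constraint 3: syllable 1 coda /lm/ has 2 consonants (> 1) → phonotactically illegal
[es] — violates constraint 1: syllable 1 coda contains /s/, which is not a licensed coda consonant → phonotactically illegal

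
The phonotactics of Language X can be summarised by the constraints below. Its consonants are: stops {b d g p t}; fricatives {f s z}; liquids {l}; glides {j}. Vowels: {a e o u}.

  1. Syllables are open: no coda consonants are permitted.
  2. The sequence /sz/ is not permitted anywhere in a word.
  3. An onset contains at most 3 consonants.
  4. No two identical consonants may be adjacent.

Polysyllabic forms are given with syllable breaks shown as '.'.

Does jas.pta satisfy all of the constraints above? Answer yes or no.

jas.pta — violates constraint 1: syllable 1 coda /s/ has 1 consonant (> 0) → phonotactically illegal

no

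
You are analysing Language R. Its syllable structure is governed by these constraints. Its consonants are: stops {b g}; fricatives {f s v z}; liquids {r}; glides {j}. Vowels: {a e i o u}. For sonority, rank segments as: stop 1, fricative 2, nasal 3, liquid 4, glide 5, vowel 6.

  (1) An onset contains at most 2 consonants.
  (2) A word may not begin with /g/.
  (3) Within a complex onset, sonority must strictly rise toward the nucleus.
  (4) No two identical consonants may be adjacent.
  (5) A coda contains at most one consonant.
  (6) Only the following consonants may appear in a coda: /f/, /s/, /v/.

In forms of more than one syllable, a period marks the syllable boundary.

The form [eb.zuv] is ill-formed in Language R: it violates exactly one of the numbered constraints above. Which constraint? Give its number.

[eb.zuv]: syllable 1 coda contains /b/, which is not a licensed coda consonant.
This is a violation of constraint 6: "Only the following consonants may appear in a coda: /f/, /s/, /v/."
The remaining constraints (1, 2, 3, 4, 5) are satisfied.

6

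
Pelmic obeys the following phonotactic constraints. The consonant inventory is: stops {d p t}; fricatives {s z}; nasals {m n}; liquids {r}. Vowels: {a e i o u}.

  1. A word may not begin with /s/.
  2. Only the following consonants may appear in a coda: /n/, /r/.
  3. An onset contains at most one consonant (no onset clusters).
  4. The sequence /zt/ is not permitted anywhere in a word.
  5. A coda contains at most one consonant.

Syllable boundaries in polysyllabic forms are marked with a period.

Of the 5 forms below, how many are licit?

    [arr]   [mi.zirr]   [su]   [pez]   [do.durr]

[arr] — violates constraint 5: syllable 1 coda /rr/ has 2 consonants (> 1) → illicit
[mi.zirr] — violates constraint 5: syllable 2 coda /rr/ has 2 consonants (> 1) → illicit
[su] — violates constraint 1: word begins with /s/ → illicit
[pez] — violates constraint 2: syllable 1 coda contains /z/, which is not a licensed coda consonant → illicit
[do.durr] — violates constraint 5: syllable 2 coda /rr/ has 2 consonants (> 1) → illicit
No form is licit → 0.

0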